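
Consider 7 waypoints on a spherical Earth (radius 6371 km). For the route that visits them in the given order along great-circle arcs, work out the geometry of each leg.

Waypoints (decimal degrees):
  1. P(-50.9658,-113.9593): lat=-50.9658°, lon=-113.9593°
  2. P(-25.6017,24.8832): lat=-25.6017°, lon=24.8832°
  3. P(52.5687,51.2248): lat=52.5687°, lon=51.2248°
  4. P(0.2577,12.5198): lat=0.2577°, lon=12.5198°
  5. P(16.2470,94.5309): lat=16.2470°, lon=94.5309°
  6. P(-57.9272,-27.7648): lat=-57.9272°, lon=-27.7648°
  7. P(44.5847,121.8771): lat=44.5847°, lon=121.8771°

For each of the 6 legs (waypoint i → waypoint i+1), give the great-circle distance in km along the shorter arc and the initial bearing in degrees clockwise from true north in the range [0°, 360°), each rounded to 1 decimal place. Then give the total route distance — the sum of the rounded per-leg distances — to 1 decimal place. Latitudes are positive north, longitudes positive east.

Leg 1: dist=10594.3 km, bearing=143.4°
Leg 2: dist=9060.6 km, bearing=15.8°
Leg 3: dist=6833.2 km, bearing=225.4°
Leg 4: dist=9146.8 km, bearing=73.6°
Leg 5: dist=13413.2 km, bearing=211.4°
Leg 6: dist=17468.2 km, bearing=112.4°
Total: 66516.3 km

Leg 1: φ1=-0.8895210, φ2=-0.4468340, Δφ=0.4426871, Δλ=2.4232588 rad; a=sin²(Δφ/2)+cosφ1·cosφ2·sin²(Δλ/2)=0.5459803229; c=2·atan2(√a, √(1-a))=1.662887083; dist=6371·c=10594.254 ≈ 10594.3 km; running total=10594.3 km
Leg 1 bearing: y=sinΔλ·cosφ2=0.59351565, x=cosφ1·sinφ2-sinφ1·cosφ2·cosΔλ=-0.79955138; θ=atan2(y, x)=143.4131° ≈ 143.4°
Leg 2: φ1=-0.4468340, φ2=0.9174969, Δφ=1.3643309, Δλ=0.4597477 rad; a=sin²(Δφ/2)+cosφ1·cosφ2·sin²(Δλ/2)=0.4259570630; c=2·atan2(√a, √(1-a))=1.422163801; dist=6371·c=9060.606 ≈ 9060.6 km; running total=19654.9 km
Leg 2 bearing: y=sinΔλ·cosφ2=0.26969853, x=cosφ1·sinφ2-sinφ1·cosφ2·cosΔλ=0.95149003; θ=atan2(y, x)=15.8253° ≈ 15.8°
Leg 3: φ1=0.9174969, φ2=0.0044977, Δφ=-0.9129992, Δλ=-0.6755297 rad; a=sin²(Δφ/2)+cosφ1·cosφ2·sin²(Δλ/2)=0.2610566125; c=2·atan2(√a, √(1-a))=1.072548900; dist=6371·c=6833.209 ≈ 6833.2 km; running total=26488.1 km
Leg 3 bearing: y=sinΔλ·cosφ2=-0.62530443, x=cosφ1·sinφ2-sinφ1·cosφ2·cosΔλ=-0.61694294; θ=atan2(y, x)=-134.6144° <0 so +360° → 225.3856° ≈ 225.4°
Leg 4: φ1=0.0044977, φ2=0.2835636, Δφ=0.2790659, Δλ=1.4313637 rad; a=sin²(Δφ/2)+cosφ1·cosφ2·sin²(Δλ/2)=0.4326560111; c=2·atan2(√a, √(1-a))=1.435697762; dist=6371·c=9146.830 ≈ 9146.8 km; running total=35634.9 km
Leg 4 bearing: y=sinΔλ·cosφ2=0.95074709, x=cosφ1·sinφ2-sinφ1·cosφ2·cosΔλ=0.27917578; θ=atan2(y, x)=73.6357° ≈ 73.6°
Leg 5: φ1=0.2835636, φ2=-1.0110204, Δφ=-1.2945840, Δλ=-2.1344626 rad; a=sin²(Δφ/2)+cosφ1·cosφ2·sin²(Δλ/2)=0.7547264069; c=2·atan2(√a, √(1-a))=2.105345103; dist=6371·c=13413.154 ≈ 13413.2 km; running total=49048.1 km
Leg 5 bearing: y=sinΔλ·cosφ2=-0.44885225, x=cosφ1·sinφ2-sinφ1·cosφ2·cosΔλ=-0.73415903; θ=atan2(y, x)=-148.5591° <0 so +360° → 211.4409° ≈ 211.4°
Leg 6: φ1=-1.0110204, φ2=0.7781498, Δφ=1.7891702, Δλ=2.6117439 rad; a=sin²(Δφ/2)+cosφ1·cosφ2·sin²(Δλ/2)=0.9605764303; c=2·atan2(√a, √(1-a))=2.741828627; dist=6371·c=17468.190 ≈ 17468.2 km; running total=66516.3 km
Leg 6 bearing: y=sinΔλ·cosφ2=0.35995476, x=cosφ1·sinφ2-sinφ1·cosφ2·cosΔλ=-0.14802019; θ=atan2(y, x)=112.3534° ≈ 112.4°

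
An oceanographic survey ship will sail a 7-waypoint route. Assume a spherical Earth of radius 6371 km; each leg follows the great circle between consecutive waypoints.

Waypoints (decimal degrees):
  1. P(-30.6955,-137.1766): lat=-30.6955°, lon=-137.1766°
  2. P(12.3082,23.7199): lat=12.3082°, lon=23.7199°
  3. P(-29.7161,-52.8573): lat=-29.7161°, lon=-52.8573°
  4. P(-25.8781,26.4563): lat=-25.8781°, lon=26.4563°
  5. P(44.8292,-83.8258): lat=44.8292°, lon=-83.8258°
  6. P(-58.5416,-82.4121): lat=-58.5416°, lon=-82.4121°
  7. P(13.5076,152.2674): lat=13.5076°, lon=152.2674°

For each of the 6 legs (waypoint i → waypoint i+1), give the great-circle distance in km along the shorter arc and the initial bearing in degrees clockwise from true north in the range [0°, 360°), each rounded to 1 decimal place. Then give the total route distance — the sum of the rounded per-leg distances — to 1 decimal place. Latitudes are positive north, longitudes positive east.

Leg 1: dist=17181.0 km, bearing=132.0°
Leg 2: dist=9425.0 km, bearing=238.0°
Leg 3: dist=7652.8 km, bearing=108.5°
Leg 4: dist=13558.1 km, bearing=308.4°
Leg 5: dist=11495.0 km, bearing=179.2°
Leg 6: dist=13289.2 km, bearing=245.7°
Total: 72601.1 km

Leg 1: φ1=-0.5357375, φ2=0.2148186, Δφ=0.7505562, Δλ=2.8081737 rad; a=sin²(Δφ/2)+cosφ1·cosφ2·sin²(Δλ/2)=0.9513396050; c=2·atan2(√a, √(1-a))=2.696751917; dist=6371·c=17181.006 ≈ 17181.0 km; running total=17181.0 km
Leg 1 bearing: y=sinΔλ·cosφ2=0.31975322, x=cosφ1·sinφ2-sinφ1·cosφ2·cosΔλ=-0.28797244; θ=atan2(y, x)=132.0065° ≈ 132.0°
Leg 2: φ1=0.2148186, φ2=-0.5186438, Δφ=-0.7334624, Δλ=-1.3365243 rad; a=sin²(Δφ/2)+cosφ1·cosφ2·sin²(Δλ/2)=0.4543477758; c=2·atan2(√a, √(1-a))=1.479364540; dist=6371·c=9425.031 ≈ 9425.0 km; running total=26606.0 km
Leg 2 bearing: y=sinΔλ·cosφ2=-0.84476816, x=cosφ1·sinφ2-sinφ1·cosφ2·cosΔλ=-0.52728574; θ=atan2(y, x)=-121.9715° <0 so +360° → 238.0285° ≈ 238.0°
Leg 3: φ1=-0.5186438, φ2=-0.4516580, Δφ=0.0669857, Δλ=1.3842835 rad; a=sin²(Δφ/2)+cosφ1·cosφ2·sin²(Δλ/2)=0.3193741268; c=2·atan2(√a, √(1-a))=1.201186381; dist=6371·c=7652.758 ≈ 7652.8 km; running total=34258.8 km
Leg 3 bearing: y=sinΔλ·cosφ2=0.88412060, x=cosφ1·sinφ2-sinφ1·cosφ2·cosΔλ=-0.29635779; θ=atan2(y, x)=108.5312° ≈ 108.5°
Leg 4: φ1=-0.4516580, φ2=0.7824171, Δφ=1.2340752, Δλ=-1.9247858 rad; a=sin²(Δφ/2)+cosφ1·cosφ2·sin²(Δλ/2)=0.7644459710; c=2·atan2(√a, √(1-a))=2.128090749; dist=6371·c=13558.066 ≈ 13558.1 km; running total=47816.9 km
Leg 4 bearing: y=sinΔλ·cosφ2=-0.66523849, x=cosφ1·sinφ2-sinφ1·cosφ2·cosΔλ=0.52700196; θ=atan2(y, x)=-51.6137° <0 so +360° → 308.3863° ≈ 308.4°
Leg 5: φ1=0.7824171, φ2=-1.0217437, Δφ=-1.8041608, Δλ=0.0246737 rad; a=sin²(Δφ/2)+cosφ1·cosφ2·sin²(Δλ/2)=0.6156823850; c=2·atan2(√a, √(1-a))=1.804276609; dist=6371·c=11495.046 ≈ 11495.0 km; running total=59311.9 km
Leg 5 bearing: y=sinΔλ·cosφ2=0.01287540, x=cosφ1·sinφ2-sinφ1·cosφ2·cosΔλ=-0.97278187; θ=atan2(y, x)=179.2417° ≈ 179.2°
Leg 6: φ1=-1.0217437, φ2=0.2357521, Δφ=1.2574958, Δλ=4.0959300 rad; a=sin²(Δφ/2)+cosφ1·cosφ2·sin²(Δλ/2)=0.7463108755; c=2·atan2(√a, √(1-a))=2.085896183; dist=6371·c=13289.245 ≈ 13289.2 km; running total=72601.1 km
Leg 6 bearing: y=sinΔλ·cosφ2=-0.79336128, x=cosφ1·sinφ2-sinφ1·cosφ2·cosΔλ=-0.35763346; θ=atan2(y, x)=-114.2650° <0 so +360° → 245.7350° ≈ 245.7°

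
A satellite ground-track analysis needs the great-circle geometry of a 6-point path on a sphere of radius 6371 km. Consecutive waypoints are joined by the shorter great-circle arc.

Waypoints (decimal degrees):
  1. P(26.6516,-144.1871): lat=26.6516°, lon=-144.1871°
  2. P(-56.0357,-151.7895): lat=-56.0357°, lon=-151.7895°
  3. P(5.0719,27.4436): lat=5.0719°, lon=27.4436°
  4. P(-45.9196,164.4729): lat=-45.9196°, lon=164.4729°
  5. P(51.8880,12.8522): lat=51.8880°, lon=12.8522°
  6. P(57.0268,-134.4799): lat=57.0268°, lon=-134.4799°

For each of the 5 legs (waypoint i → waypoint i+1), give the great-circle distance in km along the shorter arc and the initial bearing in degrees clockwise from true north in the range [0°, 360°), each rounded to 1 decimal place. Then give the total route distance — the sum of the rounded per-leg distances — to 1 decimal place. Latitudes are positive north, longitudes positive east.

Leg 1: φ1=0.4651582, φ2=-0.9780075, Δφ=-1.4431656, Δλ=-0.1326869 rad; a=sin²(Δφ/2)+cosφ1·cosφ2·sin²(Δλ/2)=0.4385522666; c=2·atan2(√a, √(1-a))=1.447589384; dist=6371·c=9222.592 ≈ 9222.6 km; running total=9222.6 km
Leg 1 bearing: y=sinΔλ·cosφ2=-0.07391170, x=cosφ1·sinφ2-sinφ1·cosφ2·cosΔλ=-0.98966346; θ=atan2(y, x)=-175.7289° <0 so +360° → 184.2711° ≈ 184.3°
Leg 2: φ1=-0.9780075, φ2=0.0885214, Δφ=1.0665288, Δλ=3.1282077 rad; a=sin²(Δφ/2)+cosφ1·cosφ2·sin²(Δλ/2)=0.8148807124; c=2·atan2(√a, √(1-a))=2.252042370; dist=6371·c=14347.762 ≈ 14347.8 km; running total=23570.4 km
Leg 2 bearing: y=sinΔλ·cosφ2=0.01333212, x=cosφ1·sinφ2-sinφ1·cosφ2·cosΔλ=-0.77667419; θ=atan2(y, x)=179.0166° ≈ 179.0°
Leg 3: φ1=0.0885214, φ2=-0.8014482, Δφ=-0.8899696, Δλ=2.3916125 rad; a=sin²(Δφ/2)+cosφ1·cosφ2·sin²(Δλ/2)=0.7852678876; c=2·atan2(√a, √(1-a))=2.177954406; dist=6371·c=13875.748 ≈ 13875.7 km; running total=37446.1 km
Leg 3 bearing: y=sinΔλ·cosφ2=0.47418358, x=cosφ1·sinφ2-sinφ1·cosφ2·cosΔλ=-0.67055117; θ=atan2(y, x)=144.7338° ≈ 144.7°
Leg 4: φ1=-0.8014482, φ2=0.9056164, Δφ=1.7070647, Δλ=-2.6462804 rad; a=sin²(Δφ/2)+cosφ1·cosφ2·sin²(Δλ/2)=0.9714891572; c=2·atan2(√a, √(1-a))=2.802263928; dist=6371·c=17853.223 ≈ 17853.2 km; running total=55299.3 km
Leg 4 bearing: y=sinΔλ·cosφ2=-0.29335942, x=cosφ1·sinφ2-sinφ1·cosφ2·cosΔλ=0.15726459; θ=atan2(y, x)=-61.8051° <0 so +360° → 298.1949° ≈ 298.2°
Leg 5: φ1=0.9056164, φ2=0.9953054, Δφ=0.0896890, Δλ=-2.5714302 rad; a=sin²(Δφ/2)+cosφ1·cosφ2·sin²(Δλ/2)=0.3113509069; c=2·atan2(√a, √(1-a))=1.183919207; dist=6371·c=7542.749 ≈ 7542.7 km; running total=62842.0 km
Leg 5 bearing: y=sinΔλ·cosφ2=-0.29376737, x=cosφ1·sinφ2-sinφ1·cosφ2·cosΔλ=0.87826352; θ=atan2(y, x)=-18.4944° <0 so +360° → 341.5056° ≈ 341.5°

Leg 1: dist=9222.6 km, bearing=184.3°
Leg 2: dist=14347.8 km, bearing=179.0°
Leg 3: dist=13875.7 km, bearing=144.7°
Leg 4: dist=17853.2 km, bearing=298.2°
Leg 5: dist=7542.7 km, bearing=341.5°
Total: 62842.0 km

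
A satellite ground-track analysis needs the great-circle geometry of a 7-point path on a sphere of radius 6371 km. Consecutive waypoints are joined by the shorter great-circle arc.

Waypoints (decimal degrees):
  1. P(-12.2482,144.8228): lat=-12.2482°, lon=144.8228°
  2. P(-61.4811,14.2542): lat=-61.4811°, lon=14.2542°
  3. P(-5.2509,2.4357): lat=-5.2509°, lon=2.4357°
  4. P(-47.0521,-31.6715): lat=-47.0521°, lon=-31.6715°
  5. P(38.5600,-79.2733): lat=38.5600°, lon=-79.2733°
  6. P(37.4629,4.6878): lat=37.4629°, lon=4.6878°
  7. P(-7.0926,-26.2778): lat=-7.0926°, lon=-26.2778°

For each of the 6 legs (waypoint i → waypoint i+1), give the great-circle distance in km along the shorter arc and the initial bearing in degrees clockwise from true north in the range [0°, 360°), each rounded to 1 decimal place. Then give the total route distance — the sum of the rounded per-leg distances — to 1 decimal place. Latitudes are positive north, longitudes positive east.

Leg 1: φ1=-0.2137714, φ2=-1.0730476, Δφ=-0.8592762, Δλ=-2.2788520 rad; a=sin²(Δφ/2)+cosφ1·cosφ2·sin²(Δλ/2)=0.5585197982; c=2·atan2(√a, √(1-a))=1.688104791; dist=6371·c=10754.916 ≈ 10754.9 km; running total=10754.9 km
Leg 1 bearing: y=sinΔλ·cosφ2=-0.36268327, x=cosφ1·sinφ2-sinφ1·cosφ2·cosΔλ=-0.92453371; θ=atan2(y, x)=-158.5805° <0 so +360° → 201.4195° ≈ 201.4°
Leg 2: φ1=-1.0730476, φ2=-0.0916455, Δφ=0.9814021, Δλ=-0.2062717 rad; a=sin²(Δφ/2)+cosφ1·cosφ2·sin²(Δλ/2)=0.2271106384; c=2·atan2(√a, √(1-a))=0.993478151; dist=6371·c=6329.449 ≈ 6329.4 km; running total=17084.3 km
Leg 2 bearing: y=sinΔλ·cosφ2=-0.20395261, x=cosφ1·sinφ2-sinφ1·cosφ2·cosΔλ=0.81272930; θ=atan2(y, x)=-14.0873° <0 so +360° → 345.9127° ≈ 345.9°
Leg 3: φ1=-0.0916455, φ2=-0.8212141, Δφ=-0.7295686, Δλ=-0.5952829 rad; a=sin²(Δφ/2)+cosφ1·cosφ2·sin²(Δλ/2)=0.1856211635; c=2·atan2(√a, √(1-a))=0.890841789; dist=6371·c=5675.553 ≈ 5675.6 km; running total=22759.9 km
Leg 3 bearing: y=sinΔλ·cosφ2=-0.38205277, x=cosφ1·sinφ2-sinφ1·cosφ2·cosΔλ=-0.67727356; θ=atan2(y, x)=-150.5725° <0 so +360° → 209.4275° ≈ 209.4°
Leg 4: φ1=-0.8212141, φ2=0.6729990, Δφ=1.4942130, Δλ=-0.8308081 rad; a=sin²(Δφ/2)+cosφ1·cosφ2·sin²(Δλ/2)=0.5485132891; c=2·atan2(√a, √(1-a))=1.667975791; dist=6371·c=10626.674 ≈ 10626.7 km; running total=33386.6 km
Leg 4 bearing: y=sinΔλ·cosφ2=-0.57745602, x=cosφ1·sinφ2-sinφ1·cosφ2·cosΔλ=0.81063579; θ=atan2(y, x)=-35.4642° <0 so +360° → 324.5358° ≈ 324.5°
Leg 5: φ1=0.6729990, φ2=0.6538510, Δφ=-0.0191480, Δλ=1.4653976 rad; a=sin²(Δφ/2)+cosφ1·cosφ2·sin²(Δλ/2)=0.2777806880; c=2·atan2(√a, √(1-a))=1.110248833; dist=6371·c=7073.395 ≈ 7073.4 km; running total=40460.0 km
Leg 5 bearing: y=sinΔλ·cosφ2=0.78934261, x=cosφ1·sinφ2-sinφ1·cosφ2·cosΔλ=0.42357118; θ=atan2(y, x)=61.7814° ≈ 61.8°
Leg 6: φ1=0.6538510, φ2=-0.1237892, Δφ=-0.7776402, Δλ=-0.5404517 rad; a=sin²(Δφ/2)+cosφ1·cosφ2·sin²(Δλ/2)=0.1998454572; c=2·atan2(√a, √(1-a))=0.926908805; dist=6371·c=5905.336 ≈ 5905.3 km; running total=46365.3 km
Leg 6 bearing: y=sinΔλ·cosφ2=-0.51058616, x=cosφ1·sinφ2-sinφ1·cosφ2·cosΔλ=-0.61557354; θ=atan2(y, x)=-140.3261° <0 so +360° → 219.6739° ≈ 219.7°

Leg 1: dist=10754.9 km, bearing=201.4°
Leg 2: dist=6329.4 km, bearing=345.9°
Leg 3: dist=5675.6 km, bearing=209.4°
Leg 4: dist=10626.7 km, bearing=324.5°
Leg 5: dist=7073.4 km, bearing=61.8°
Leg 6: dist=5905.3 km, bearing=219.7°
Total: 46365.3 km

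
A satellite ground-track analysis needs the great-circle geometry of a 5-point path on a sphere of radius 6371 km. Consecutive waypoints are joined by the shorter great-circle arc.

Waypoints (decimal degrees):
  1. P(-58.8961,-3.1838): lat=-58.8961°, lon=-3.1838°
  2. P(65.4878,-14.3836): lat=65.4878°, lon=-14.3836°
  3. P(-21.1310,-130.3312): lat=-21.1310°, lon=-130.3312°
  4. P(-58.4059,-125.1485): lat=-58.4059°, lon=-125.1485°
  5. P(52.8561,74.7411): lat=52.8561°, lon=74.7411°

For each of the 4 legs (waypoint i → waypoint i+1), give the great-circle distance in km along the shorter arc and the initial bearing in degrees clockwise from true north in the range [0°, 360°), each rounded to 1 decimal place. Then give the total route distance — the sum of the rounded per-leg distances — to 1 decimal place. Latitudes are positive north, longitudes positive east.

Leg 1: dist=13862.4 km, bearing=354.4°
Leg 2: dist=13323.8 km, bearing=284.8°
Leg 3: dist=4165.8 km, bearing=175.5°
Leg 4: dist=18629.5 km, bearing=252.2°
Total: 49981.5 km

Leg 1: φ1=-1.0279309, φ2=1.1429777, Δφ=2.1709086, Δλ=-0.1954734 rad; a=sin²(Δφ/2)+cosφ1·cosφ2·sin²(Δλ/2)=0.7844084038; c=2·atan2(√a, √(1-a))=2.175862871; dist=6371·c=13862.422 ≈ 13862.4 km; running total=13862.4 km
Leg 1 bearing: y=sinΔλ·cosφ2=-0.08058388, x=cosφ1·sinφ2-sinφ1·cosφ2·cosΔλ=0.81850698; θ=atan2(y, x)=-5.6228° <0 so +360° → 354.3772° ≈ 354.4°
Leg 2: φ1=1.1429777, φ2=-0.3688055, Δφ=-1.5117833, Δλ=-2.0236674 rad; a=sin²(Δφ/2)+cosφ1·cosφ2·sin²(Δλ/2)=0.7486687065; c=2·atan2(√a, √(1-a))=2.091323331; dist=6371·c=13323.821 ≈ 13323.8 km; running total=27186.2 km
Leg 2 bearing: y=sinΔλ·cosφ2=-0.83873150, x=cosφ1·sinφ2-sinφ1·cosφ2·cosΔλ=0.22177684; θ=atan2(y, x)=-75.1889° <0 so +360° → 284.8111° ≈ 284.8°
Leg 3: φ1=-0.3688055, φ2=-1.0193753, Δφ=-0.6505697, Δλ=0.0904552 rad; a=sin²(Δφ/2)+cosφ1·cosφ2·sin²(Δλ/2)=0.1031294740; c=2·atan2(√a, √(1-a))=0.653861319; dist=6371·c=4165.750 ≈ 4165.8 km; running total=31352.0 km
Leg 3 bearing: y=sinΔλ·cosφ2=0.04732471, x=cosφ1·sinφ2-sinφ1·cosφ2·cosΔλ=-0.60641200; θ=atan2(y, x)=175.5377° ≈ 175.5°
Leg 4: φ1=-1.0193753, φ2=0.9225130, Δφ=1.9418882, Δλ=3.4887317 rad; a=sin²(Δφ/2)+cosφ1·cosφ2·sin²(Δλ/2)=0.9882214115; c=2·atan2(√a, √(1-a))=2.924105860; dist=6371·c=18629.478 ≈ 18629.5 km; running total=49981.5 km
Leg 4 bearing: y=sinΔλ·cosφ2=-0.20542455, x=cosφ1·sinφ2-sinφ1·cosφ2·cosΔλ=-0.06603156; θ=atan2(y, x)=-107.8195° <0 so +360° → 252.1805° ≈ 252.2°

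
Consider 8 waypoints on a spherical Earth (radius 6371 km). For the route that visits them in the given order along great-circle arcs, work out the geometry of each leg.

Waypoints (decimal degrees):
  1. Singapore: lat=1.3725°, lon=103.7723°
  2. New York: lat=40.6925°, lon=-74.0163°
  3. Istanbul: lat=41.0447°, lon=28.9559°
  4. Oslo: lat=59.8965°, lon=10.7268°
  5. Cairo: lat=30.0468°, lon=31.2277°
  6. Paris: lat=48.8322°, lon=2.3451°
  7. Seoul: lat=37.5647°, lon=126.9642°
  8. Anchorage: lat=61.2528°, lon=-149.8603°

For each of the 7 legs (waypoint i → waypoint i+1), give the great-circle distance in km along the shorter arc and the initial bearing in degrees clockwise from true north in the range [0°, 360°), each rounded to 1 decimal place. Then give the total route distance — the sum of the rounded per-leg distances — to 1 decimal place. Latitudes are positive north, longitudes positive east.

Leg 1: φ1=0.0239546, φ2=0.7102181, Δφ=0.6862635, Δλ=-3.1029964 rad; a=sin²(Δφ/2)+cosφ1·cosφ2·sin²(Δλ/2)=0.8709103637; c=2·atan2(√a, √(1-a))=2.406577703; dist=6371·c=15332.307 ≈ 15332.3 km; running total=15332.3 km
Leg 1 bearing: y=sinΔλ·cosφ2=-0.02925714, x=cosφ1·sinφ2-sinφ1·cosφ2·cosΔλ=0.66995972; θ=atan2(y, x)=-2.5005° <0 so +360° → 357.4995° ≈ 357.5°
Leg 2: φ1=0.7102181, φ2=0.7163652, Δφ=0.0061470, Δλ=1.7972039 rad; a=sin²(Δφ/2)+cosφ1·cosφ2·sin²(Δλ/2)=0.3501168066; c=2·atan2(√a, √(1-a))=1.266348556; dist=6371·c=8067.907 ≈ 8067.9 km; running total=23400.2 km
Leg 2 bearing: y=sinΔλ·cosφ2=0.73494972, x=cosφ1·sinφ2-sinφ1·cosφ2·cosΔλ=0.60826723; θ=atan2(y, x)=50.3878° ≈ 50.4°
Leg 3: φ1=0.7163652, φ2=1.0453911, Δφ=0.3290260, Δλ=-0.3181578 rad; a=sin²(Δφ/2)+cosφ1·cosφ2·sin²(Δλ/2)=0.0363135035; c=2·atan2(√a, √(1-a))=0.383467221; dist=6371·c=2443.070 ≈ 2443.1 km; running total=25843.3 km
Leg 3 bearing: y=sinΔλ·cosφ2=-0.15689780, x=cosφ1·sinφ2-sinφ1·cosφ2·cosΔλ=0.33965043; θ=atan2(y, x)=-24.7941° <0 so +360° → 335.2059° ≈ 335.2°
Leg 4: φ1=1.0453911, φ2=0.5244156, Δφ=-0.5209755, Δλ=0.3578082 rad; a=sin²(Δφ/2)+cosφ1·cosφ2·sin²(Δλ/2)=0.0800814342; c=2·atan2(√a, √(1-a))=0.573813205; dist=6371·c=3655.764 ≈ 3655.8 km; running total=29499.1 km
Leg 4 bearing: y=sinΔλ·cosφ2=0.30315810, x=cosφ1·sinφ2-sinφ1·cosφ2·cosΔλ=-0.45029852; θ=atan2(y, x)=146.0501° ≈ 146.1°
Leg 5: φ1=0.5244156, φ2=0.8522827, Δφ=0.3278671, Δλ=-0.5040965 rad; a=sin²(Δφ/2)+cosφ1·cosφ2·sin²(Δλ/2)=0.0620730828; c=2·atan2(√a, √(1-a))=0.503594017; dist=6371·c=3208.397 ≈ 3208.4 km; running total=32707.5 km
Leg 5 bearing: y=sinΔλ·cosφ2=-0.31795358, x=cosφ1·sinφ2-sinφ1·cosφ2·cosΔλ=0.36302284; θ=atan2(y, x)=-41.2135° <0 so +360° → 318.7865° ≈ 318.8°
Leg 6: φ1=0.8522827, φ2=0.6556277, Δφ=-0.1966550, Δλ=2.1750136 rad; a=sin²(Δφ/2)+cosφ1·cosφ2·sin²(Δλ/2)=0.4187474957; c=2·atan2(√a, √(1-a))=1.407567447; dist=6371·c=8967.612 ≈ 8967.6 km; running total=41675.1 km
Leg 6 bearing: y=sinΔλ·cosφ2=0.65232164, x=cosφ1·sinφ2-sinφ1·cosφ2·cosΔλ=0.74031656; θ=atan2(y, x)=41.3845° ≈ 41.4°
Leg 7: φ1=0.6556277, φ2=1.0690630, Δφ=0.4134353, Δλ=-4.8314990 rad; a=sin²(Δφ/2)+cosφ1·cosφ2·sin²(Δλ/2)=0.2100911123; c=2·atan2(√a, √(1-a))=0.952291312; dist=6371·c=6067.048 ≈ 6067.0 km; running total=47742.1 km
Leg 7 bearing: y=sinΔλ·cosφ2=0.47753832, x=cosφ1·sinφ2-sinφ1·cosφ2·cosΔλ=0.66012764; θ=atan2(y, x)=35.8821° ≈ 35.9°

Leg 1: dist=15332.3 km, bearing=357.5°
Leg 2: dist=8067.9 km, bearing=50.4°
Leg 3: dist=2443.1 km, bearing=335.2°
Leg 4: dist=3655.8 km, bearing=146.1°
Leg 5: dist=3208.4 km, bearing=318.8°
Leg 6: dist=8967.6 km, bearing=41.4°
Leg 7: dist=6067.0 km, bearing=35.9°
Total: 47742.1 km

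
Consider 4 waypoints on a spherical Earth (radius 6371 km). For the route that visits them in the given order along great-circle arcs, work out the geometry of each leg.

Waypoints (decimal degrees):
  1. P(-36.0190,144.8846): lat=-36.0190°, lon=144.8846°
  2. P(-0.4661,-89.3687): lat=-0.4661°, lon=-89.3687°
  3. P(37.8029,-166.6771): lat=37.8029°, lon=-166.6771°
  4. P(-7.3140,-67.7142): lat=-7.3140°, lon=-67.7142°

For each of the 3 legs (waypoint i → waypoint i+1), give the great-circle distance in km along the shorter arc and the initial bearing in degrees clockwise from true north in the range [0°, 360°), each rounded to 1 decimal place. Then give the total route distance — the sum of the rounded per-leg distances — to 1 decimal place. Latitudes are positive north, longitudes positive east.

Leg 1: φ1=-0.6286501, φ2=-0.0081350, Δφ=0.6205152, Δλ=-4.0884914 rad; a=sin²(Δφ/2)+cosφ1·cosφ2·sin²(Δλ/2)=0.7338584045; c=2·atan2(√a, √(1-a))=2.057502183; dist=6371·c=13108.346 ≈ 13108.3 km; running total=13108.3 km
Leg 1 bearing: y=sinΔλ·cosφ2=0.81158078, x=cosφ1·sinφ2-sinφ1·cosφ2·cosΔλ=-0.35011088; θ=atan2(y, x)=113.3351° ≈ 113.3°
Leg 2: φ1=-0.0081350, φ2=0.6597851, Δφ=0.6679201, Δλ=-1.3492861 rad; a=sin²(Δφ/2)+cosφ1·cosφ2·sin²(Δλ/2)=0.4156996234; c=2·atan2(√a, √(1-a))=1.401386399; dist=6371·c=8928.233 ≈ 8928.2 km; running total=22036.5 km
Leg 2 bearing: y=sinΔλ·cosφ2=-0.77081870, x=cosφ1·sinφ2-sinφ1·cosφ2·cosΔλ=0.61433892; θ=atan2(y, x)=-51.4453° <0 so +360° → 308.5547° ≈ 308.6°
Leg 3: φ1=0.6597851, φ2=-0.1276534, Δφ=-0.7874385, Δλ=1.7272284 rad; a=sin²(Δφ/2)+cosφ1·cosφ2·sin²(Δλ/2)=0.6000640558; c=2·atan2(√a, √(1-a))=1.772285003; dist=6371·c=11291.228 ≈ 11291.2 km; running total=33327.7 km
Leg 3 bearing: y=sinΔλ·cosφ2=0.97975215, x=cosφ1·sinφ2-sinφ1·cosφ2·cosΔλ=-0.00587128; θ=atan2(y, x)=90.3433° ≈ 90.3°

Leg 1: dist=13108.3 km, bearing=113.3°
Leg 2: dist=8928.2 km, bearing=308.6°
Leg 3: dist=11291.2 km, bearing=90.3°
Total: 33327.7 km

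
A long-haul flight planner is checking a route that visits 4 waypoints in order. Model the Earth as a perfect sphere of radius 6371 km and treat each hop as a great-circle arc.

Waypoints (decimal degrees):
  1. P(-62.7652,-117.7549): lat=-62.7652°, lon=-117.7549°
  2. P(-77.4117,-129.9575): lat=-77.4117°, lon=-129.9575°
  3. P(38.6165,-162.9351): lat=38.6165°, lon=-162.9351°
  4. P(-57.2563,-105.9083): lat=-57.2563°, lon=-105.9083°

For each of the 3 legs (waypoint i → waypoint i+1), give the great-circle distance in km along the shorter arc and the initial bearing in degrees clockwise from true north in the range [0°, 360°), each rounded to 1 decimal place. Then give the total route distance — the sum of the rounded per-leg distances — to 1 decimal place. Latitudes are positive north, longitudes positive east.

Leg 1: dist=1684.5 km, bearing=190.2°
Leg 2: dist=13097.8 km, bearing=331.3°
Leg 3: dist=11914.9 km, bearing=151.6°
Total: 26697.2 km

Leg 1: φ1=-1.0954594, φ2=-1.3510890, Δφ=-0.2556296, Δλ=-0.2129755 rad; a=sin²(Δφ/2)+cosφ1·cosφ2·sin²(Δλ/2)=0.0173746024; c=2·atan2(√a, √(1-a))=0.264394940; dist=6371·c=1684.460 ≈ 1684.5 km; running total=1684.5 km
Leg 1 bearing: y=sinΔλ·cosφ2=-0.04606663, x=cosφ1·sinφ2-sinφ1·cosφ2·cosΔλ=-0.25723291; θ=atan2(y, x)=-169.8468° <0 so +360° → 190.1532° ≈ 190.2°
Leg 2: φ1=-1.3510890, φ2=0.6739851, Δφ=2.0250741, Δλ=-0.5755677 rad; a=sin²(Δφ/2)+cosφ1·cosφ2·sin²(Δλ/2)=0.7331248813; c=2·atan2(√a, √(1-a))=2.055843128; dist=6371·c=13097.777 ≈ 13097.8 km; running total=14782.3 km
Leg 2 bearing: y=sinΔλ·cosφ2=-0.42529247, x=cosφ1·sinφ2-sinφ1·cosφ2·cosΔλ=0.77571739; θ=atan2(y, x)=-28.7341° <0 so +360° → 331.2659° ≈ 331.3°
Leg 3: φ1=0.6739851, φ2=-0.9993110, Δφ=-1.6732960, Δλ=0.9953054 rad; a=sin²(Δφ/2)+cosφ1·cosφ2·sin²(Δλ/2)=0.6474638274; c=2·atan2(√a, √(1-a))=1.870176132; dist=6371·c=11914.892 ≈ 11914.9 km; running total=26697.2 km
Leg 3 bearing: y=sinΔλ·cosφ2=0.45375955, x=cosφ1·sinφ2-sinφ1·cosφ2·cosΔλ=-0.84090425; θ=atan2(y, x)=151.6483° ≈ 151.6°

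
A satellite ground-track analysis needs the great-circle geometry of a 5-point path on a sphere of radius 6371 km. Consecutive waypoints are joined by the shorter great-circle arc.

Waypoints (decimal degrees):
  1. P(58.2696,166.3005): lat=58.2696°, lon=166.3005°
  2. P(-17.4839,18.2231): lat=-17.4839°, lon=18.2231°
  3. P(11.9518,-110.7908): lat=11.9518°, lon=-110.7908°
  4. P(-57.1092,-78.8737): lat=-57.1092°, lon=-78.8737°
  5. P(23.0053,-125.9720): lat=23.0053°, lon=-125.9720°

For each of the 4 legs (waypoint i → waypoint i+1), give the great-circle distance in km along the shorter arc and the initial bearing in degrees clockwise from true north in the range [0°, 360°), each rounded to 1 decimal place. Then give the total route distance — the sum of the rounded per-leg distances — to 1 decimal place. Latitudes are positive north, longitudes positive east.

Leg 1: dist=14782.8 km, bearing=316.5°
Leg 2: dist=14512.4 km, bearing=270.9°
Leg 3: dist=8219.0 km, bearing=162.6°
Leg 4: dist=9930.5 km, bearing=317.6°
Total: 47444.7 km

Leg 1: φ1=1.0169964, φ2=-0.3051516, Δφ=-1.3221480, Δλ=-2.5844382 rad; a=sin²(Δφ/2)+cosφ1·cosφ2·sin²(Δλ/2)=0.8406468895; c=2·atan2(√a, √(1-a))=2.320324944; dist=6371·c=14782.790 ≈ 14782.8 km; running total=14782.8 km
Leg 1 bearing: y=sinΔλ·cosφ2=-0.50434459, x=cosφ1·sinφ2-sinφ1·cosφ2·cosΔλ=0.53054248; θ=atan2(y, x)=-43.5499° <0 so +360° → 316.4501° ≈ 316.5°
Leg 2: φ1=-0.3051516, φ2=0.2085983, Δφ=0.5137499, Δλ=-2.2517173 rad; a=sin²(Δφ/2)+cosφ1·cosφ2·sin²(Δλ/2)=0.8248139120; c=2·atan2(√a, √(1-a))=2.277891118; dist=6371·c=14512.444 ≈ 14512.4 km; running total=29295.2 km
Leg 2 bearing: y=sinΔλ·cosφ2=-0.76014973, x=cosφ1·sinφ2-sinφ1·cosφ2·cosΔλ=0.01249317; θ=atan2(y, x)=-89.0584° <0 so +360° → 270.9416° ≈ 270.9°
Leg 3: φ1=0.2085983, φ2=-0.9967436, Δφ=-1.2053418, Δλ=0.5570585 rad; a=sin²(Δφ/2)+cosφ1·cosφ2·sin²(Δλ/2)=0.3614732312; c=2·atan2(√a, √(1-a))=1.290070082; dist=6371·c=8219.036 ≈ 8219.0 km; running total=37514.2 km
Leg 3 bearing: y=sinΔλ·cosφ2=0.28710054, x=cosφ1·sinφ2-sinφ1·cosφ2·cosΔλ=-0.91695944; θ=atan2(y, x)=162.6146° ≈ 162.6°
Leg 4: φ1=-0.9967436, φ2=0.4015182, Δφ=1.3982618, Δλ=-0.8220204 rad; a=sin²(Δφ/2)+cosφ1·cosφ2·sin²(Δλ/2)=0.4939506661; c=2·atan2(√a, √(1-a))=1.558697364; dist=6371·c=9930.461 ≈ 9930.5 km; running total=47444.7 km
Leg 4 bearing: y=sinΔλ·cosφ2=-0.67426422, x=cosφ1·sinφ2-sinφ1·cosφ2·cosΔλ=0.73839108; θ=atan2(y, x)=-42.4009° <0 so +360° → 317.5991° ≈ 317.6°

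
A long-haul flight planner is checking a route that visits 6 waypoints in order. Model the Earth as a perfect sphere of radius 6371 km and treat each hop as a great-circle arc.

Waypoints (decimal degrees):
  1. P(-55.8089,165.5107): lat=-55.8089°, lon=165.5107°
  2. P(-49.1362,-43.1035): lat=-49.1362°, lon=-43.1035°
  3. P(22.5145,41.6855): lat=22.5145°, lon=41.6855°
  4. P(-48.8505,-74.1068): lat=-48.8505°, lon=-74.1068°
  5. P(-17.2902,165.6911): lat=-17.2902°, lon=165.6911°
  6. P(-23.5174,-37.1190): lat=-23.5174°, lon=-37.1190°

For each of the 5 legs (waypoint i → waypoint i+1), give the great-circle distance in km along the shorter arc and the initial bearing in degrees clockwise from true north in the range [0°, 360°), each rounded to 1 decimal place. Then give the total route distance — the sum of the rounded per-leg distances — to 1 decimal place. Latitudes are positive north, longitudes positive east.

Leg 1: dist=8047.6 km, bearing=160.8°
Leg 2: dist=11516.9 km, bearing=71.2°
Leg 3: dist=13739.4 km, bearing=225.3°
Leg 4: dist=10596.2 km, bearing=236.0°
Leg 5: dist=14845.3 km, bearing=150.7°
Total: 58745.4 km

Leg 1: φ1=-0.9740491, φ2=-0.8575885, Δφ=0.1164606, Δλ=-3.6410047 rad; a=sin²(Δφ/2)+cosφ1·cosφ2·sin²(Δλ/2)=0.3486007123; c=2·atan2(√a, √(1-a))=1.263168610; dist=6371·c=8047.647 ≈ 8047.6 km; running total=8047.6 km
Leg 1 bearing: y=sinΔλ·cosφ2=0.31333279, x=cosφ1·sinφ2-sinφ1·cosφ2·cosΔλ=-0.90007532; θ=atan2(y, x)=160.8061° ≈ 160.8°
Leg 2: φ1=-0.8575885, φ2=0.3929522, Δφ=1.2505406, Δλ=1.4798472 rad; a=sin²(Δφ/2)+cosφ1·cosφ2·sin²(Δλ/2)=0.6173470247; c=2·atan2(√a, √(1-a))=1.807700141; dist=6371·c=11516.858 ≈ 11516.9 km; running total=19564.5 km
Leg 2 bearing: y=sinΔλ·cosφ2=0.91996464, x=cosφ1·sinφ2-sinφ1·cosφ2·cosΔλ=0.31398050; θ=atan2(y, x)=71.1554° ≈ 71.2°
Leg 3: φ1=0.3929522, φ2=-0.8526021, Δφ=-1.2455542, Δλ=-2.0209569 rad; a=sin²(Δφ/2)+cosφ1·cosφ2·sin²(Δλ/2)=0.7764132629; c=2·atan2(√a, √(1-a))=2.156548745; dist=6371·c=13739.372 ≈ 13739.4 km; running total=33303.9 km
Leg 3 bearing: y=sinΔλ·cosφ2=-0.59247167, x=cosφ1·sinφ2-sinφ1·cosφ2·cosΔλ=-0.58596941; θ=atan2(y, x)=-134.6839° <0 so +360° → 225.3161° ≈ 225.3°
Leg 4: φ1=-0.8526021, φ2=-0.3017709, Δφ=0.5508311, Δλ=4.1852629 rad; a=sin²(Δφ/2)+cosφ1·cosφ2·sin²(Δλ/2)=0.5461319460; c=2·atan2(√a, √(1-a))=1.663191624; dist=6371·c=10596.194 ≈ 10596.2 km; running total=43900.1 km
Leg 4 bearing: y=sinΔλ·cosφ2=-0.82520204, x=cosφ1·sinφ2-sinφ1·cosφ2·cosΔλ=-0.55725125; θ=atan2(y, x)=-124.0308° <0 so +360° → 235.9692° ≈ 236.0°
Leg 5: φ1=-0.3017709, φ2=-0.4104561, Δφ=-0.1086851, Δλ=-3.5397040 rad; a=sin²(Δφ/2)+cosφ1·cosφ2·sin²(Δλ/2)=0.8442197178; c=2·atan2(√a, √(1-a))=2.330131546; dist=6371·c=14845.268 ≈ 14845.3 km; running total=58745.4 km
Leg 5 bearing: y=sinΔλ·cosφ2=0.35547713, x=cosφ1·sinφ2-sinφ1·cosφ2·cosΔλ=-0.63220816; θ=atan2(y, x)=150.6519° ≈ 150.7°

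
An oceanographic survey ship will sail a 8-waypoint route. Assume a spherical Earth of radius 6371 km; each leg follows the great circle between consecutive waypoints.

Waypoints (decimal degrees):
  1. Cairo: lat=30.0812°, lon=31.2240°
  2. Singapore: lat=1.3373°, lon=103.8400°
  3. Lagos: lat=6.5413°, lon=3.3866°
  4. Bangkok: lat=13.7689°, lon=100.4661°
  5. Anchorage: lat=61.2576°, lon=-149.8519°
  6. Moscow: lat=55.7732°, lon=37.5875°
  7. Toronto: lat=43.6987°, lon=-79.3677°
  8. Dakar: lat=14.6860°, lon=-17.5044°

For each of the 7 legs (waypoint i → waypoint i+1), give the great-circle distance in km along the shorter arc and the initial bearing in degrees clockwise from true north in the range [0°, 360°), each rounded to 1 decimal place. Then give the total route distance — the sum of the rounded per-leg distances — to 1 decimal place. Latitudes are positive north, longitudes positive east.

Leg 1: φ1=0.5250160, φ2=0.0233403, Δφ=-0.5016757, Δλ=1.2673883 rad; a=sin²(Δφ/2)+cosφ1·cosφ2·sin²(Δλ/2)=0.3649192670; c=2·atan2(√a, √(1-a))=1.297235597; dist=6371·c=8264.688 ≈ 8264.7 km; running total=8264.7 km
Leg 1 bearing: y=sinΔλ·cosφ2=0.95406387, x=cosφ1·sinφ2-sinφ1·cosφ2·cosΔλ=-0.12951802; θ=atan2(y, x)=97.7309° ≈ 97.7°
Leg 2: φ1=0.0233403, φ2=0.1141672, Δφ=0.0908269, Δλ=-1.7532426 rad; a=sin²(Δφ/2)+cosφ1·cosφ2·sin²(Δλ/2)=0.5887734240; c=2·atan2(√a, √(1-a))=1.749289459; dist=6371·c=11144.723 ≈ 11144.7 km; running total=19409.4 km
Leg 2 bearing: y=sinΔλ·cosφ2=-0.97700084, x=cosφ1·sinφ2-sinφ1·cosφ2·cosΔλ=0.11809516; θ=atan2(y, x)=-83.1078° <0 so +360° → 276.8922° ≈ 276.9°
Leg 3: φ1=0.1141672, φ2=0.2403126, Δφ=0.1261454, Δλ=1.6943569 rad; a=sin²(Δφ/2)+cosφ1·cosφ2·sin²(Δλ/2)=0.5459059787; c=2·atan2(√a, √(1-a))=1.662737763; dist=6371·c=10593.302 ≈ 10593.3 km; running total=30002.7 km
Leg 3 bearing: y=sinΔλ·cosφ2=0.96385879, x=cosφ1·sinφ2-sinφ1·cosφ2·cosΔλ=0.25009356; θ=atan2(y, x)=75.4542° ≈ 75.5°
Leg 4: φ1=0.2403126, φ2=1.0691468, Δφ=0.8288342, Δλ=-4.3688733 rad; a=sin²(Δφ/2)+cosφ1·cosφ2·sin²(Δλ/2)=0.4743109244; c=2·atan2(√a, √(1-a))=1.519395545; dist=6371·c=9680.069 ≈ 9680.1 km; running total=39682.8 km
Leg 4 bearing: y=sinΔλ·cosφ2=0.45277817, x=cosφ1·sinφ2-sinφ1·cosφ2·cosΔλ=0.89014168; θ=atan2(y, x)=26.9606° ≈ 27.0°
Leg 5: φ1=1.0691468, φ2=0.9734260, Δφ=-0.0957208, Δλ=3.2714347 rad; a=sin²(Δφ/2)+cosφ1·cosφ2·sin²(Δλ/2)=0.2716269110; c=2·atan2(√a, √(1-a))=1.096462213; dist=6371·c=6985.561 ≈ 6985.6 km; running total=46668.4 km
Leg 5 bearing: y=sinΔλ·cosφ2=-0.07282723, x=cosφ1·sinφ2-sinφ1·cosφ2·cosΔλ=0.88661103; θ=atan2(y, x)=-4.6958° <0 so +360° → 355.3042° ≈ 355.3°
Leg 6: φ1=0.9734260, φ2=0.7626862, Δφ=-0.2107398, Δλ=-2.0412533 rad; a=sin²(Δφ/2)+cosφ1·cosφ2·sin²(Δλ/2)=0.3065572831; c=2·atan2(√a, √(1-a))=1.173544723; dist=6371·c=7476.653 ≈ 7476.7 km; running total=54145.1 km
Leg 6 bearing: y=sinΔλ·cosφ2=-0.64443886, x=cosφ1·sinφ2-sinφ1·cosφ2·cosΔλ=0.65955911; θ=atan2(y, x)=-44.3357° <0 so +360° → 315.6643° ≈ 315.7°
Leg 7: φ1=0.7626862, φ2=0.2563191, Δφ=-0.5063671, Δλ=1.0797183 rad; a=sin²(Δφ/2)+cosφ1·cosφ2·sin²(Δλ/2)=0.2475236395; c=2·atan2(√a, √(1-a))=1.041469138; dist=6371·c=6635.200 ≈ 6635.2 km; running total=60780.3 km
Leg 7 bearing: y=sinΔλ·cosφ2=0.85301552, x=cosφ1·sinφ2-sinφ1·cosφ2·cosΔλ=-0.13186078; θ=atan2(y, x)=98.7873° ≈ 98.8°

Leg 1: dist=8264.7 km, bearing=97.7°
Leg 2: dist=11144.7 km, bearing=276.9°
Leg 3: dist=10593.3 km, bearing=75.5°
Leg 4: dist=9680.1 km, bearing=27.0°
Leg 5: dist=6985.6 km, bearing=355.3°
Leg 6: dist=7476.7 km, bearing=315.7°
Leg 7: dist=6635.2 km, bearing=98.8°
Total: 60780.3 km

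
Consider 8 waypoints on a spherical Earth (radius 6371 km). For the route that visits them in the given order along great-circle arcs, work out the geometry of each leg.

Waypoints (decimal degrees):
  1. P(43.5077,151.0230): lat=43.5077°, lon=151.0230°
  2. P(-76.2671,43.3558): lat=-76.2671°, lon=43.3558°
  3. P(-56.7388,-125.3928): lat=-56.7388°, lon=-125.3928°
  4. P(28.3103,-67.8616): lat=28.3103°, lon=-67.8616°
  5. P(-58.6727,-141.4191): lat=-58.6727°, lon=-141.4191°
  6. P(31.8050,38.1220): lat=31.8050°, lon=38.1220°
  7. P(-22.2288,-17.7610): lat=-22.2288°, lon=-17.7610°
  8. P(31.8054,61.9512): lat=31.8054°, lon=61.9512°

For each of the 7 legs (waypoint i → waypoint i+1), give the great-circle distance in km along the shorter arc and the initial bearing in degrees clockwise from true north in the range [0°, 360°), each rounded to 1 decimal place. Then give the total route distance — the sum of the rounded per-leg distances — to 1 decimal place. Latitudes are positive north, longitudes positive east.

Leg 1: dist=15138.0 km, bearing=199.1°
Leg 2: dist=5203.7 km, bearing=188.4°
Leg 3: dist=10885.3 km, bearing=48.6°
Leg 4: dist=11786.0 km, bearing=211.2°
Leg 5: dist=17027.3 km, bearing=179.1°
Leg 6: dist=8451.2 km, bearing=232.2°
Leg 7: dist=10382.9 km, bearing=56.9°
Total: 78874.4 km

Leg 1: φ1=0.7593526, φ2=-1.3311120, Δφ=-2.0904646, Δλ=-1.8791471 rad; a=sin²(Δφ/2)+cosφ1·cosφ2·sin²(Δλ/2)=0.8605127240; c=2·atan2(√a, √(1-a))=2.376077427; dist=6371·c=15137.989 ≈ 15138.0 km; running total=15138.0 km
Leg 1 bearing: y=sinΔλ·cosφ2=-0.22619929, x=cosφ1·sinφ2-sinφ1·cosφ2·cosΔλ=-0.65494747; θ=atan2(y, x)=-160.9466° <0 so +360° → 199.0534° ≈ 199.1°
Leg 2: φ1=-1.3311120, φ2=-0.9902789, Δφ=0.3408331, Δλ=-2.9452187 rad; a=sin²(Δφ/2)+cosφ1·cosφ2·sin²(Δλ/2)=0.1577119642; c=2·atan2(√a, √(1-a))=0.816774354; dist=6371·c=5203.669 ≈ 5203.7 km; running total=20341.7 km
Leg 2 bearing: y=sinΔλ·cosφ2=-0.10701174, x=cosφ1·sinφ2-sinφ1·cosφ2·cosΔλ=-0.72104375; θ=atan2(y, x)=-171.5582° <0 so +360° → 188.4418° ≈ 188.4°
Leg 3: φ1=-0.9902789, φ2=0.4941079, Δφ=1.4843868, Δλ=1.0041089 rad; a=sin²(Δφ/2)+cosφ1·cosφ2·sin²(Δλ/2)=0.5686689401; c=2·atan2(√a, √(1-a))=1.708569651; dist=6371·c=10885.297 ≈ 10885.3 km; running total=31227.0 km
Leg 3 bearing: y=sinΔλ·cosφ2=0.74277265, x=cosφ1·sinφ2-sinφ1·cosφ2·cosΔλ=0.65530687; θ=atan2(y, x)=48.5798° ≈ 48.6°
Leg 4: φ1=0.4941079, φ2=-1.0240318, Δφ=-1.5181397, Δλ=-1.2838206 rad; a=sin²(Δφ/2)+cosφ1·cosφ2·sin²(Δλ/2)=0.6377711503; c=2·atan2(√a, √(1-a))=1.849950123; dist=6371·c=11786.032 ≈ 11786.0 km; running total=43013.0 km
Leg 4 bearing: y=sinΔλ·cosφ2=-0.49866343, x=cosφ1·sinφ2-sinφ1·cosφ2·cosΔλ=-0.82183406; θ=atan2(y, x)=-148.7519° <0 so +360° → 211.2481° ≈ 211.2°
Leg 5: φ1=-1.0240318, φ2=0.5551020, Δφ=1.5791338, Δλ=3.1335833 rad; a=sin²(Δφ/2)+cosφ1·cosφ2·sin²(Δλ/2)=0.9460191359; c=2·atan2(√a, √(1-a))=2.672631468; dist=6371·c=17027.335 ≈ 17027.3 km; running total=60040.3 km
Leg 5 bearing: y=sinΔλ·cosφ2=0.00680662, x=cosφ1·sinφ2-sinφ1·cosφ2·cosΔλ=-0.45190861; θ=atan2(y, x)=179.1371° ≈ 179.1°
Leg 6: φ1=0.5551020, φ2=-0.3879657, Δφ=-0.9430677, Δλ=-0.9753423 rad; a=sin²(Δφ/2)+cosφ1·cosφ2·sin²(Δλ/2)=0.3790691211; c=2·atan2(√a, √(1-a))=1.326512210; dist=6371·c=8451.209 ≈ 8451.2 km; running total=68491.5 km
Leg 6 bearing: y=sinΔλ·cosφ2=-0.76636533, x=cosφ1·sinφ2-sinφ1·cosφ2·cosΔλ=-0.59513618; θ=atan2(y, x)=-127.8318° <0 so +360° → 232.1682° ≈ 232.2°
Leg 7: φ1=-0.3879657, φ2=0.5551089, Δφ=0.9430747, Δλ=1.3912403 rad; a=sin²(Δφ/2)+cosφ1·cosφ2·sin²(Δλ/2)=0.5294425162; c=2·atan2(√a, √(1-a))=1.629715443; dist=6371·c=10382.917 ≈ 10382.9 km; running total=78874.4 km
Leg 7 bearing: y=sinΔλ·cosφ2=0.83618017, x=cosφ1·sinφ2-sinφ1·cosφ2·cosΔλ=0.54528458; θ=atan2(y, x)=56.8911° ≈ 56.9°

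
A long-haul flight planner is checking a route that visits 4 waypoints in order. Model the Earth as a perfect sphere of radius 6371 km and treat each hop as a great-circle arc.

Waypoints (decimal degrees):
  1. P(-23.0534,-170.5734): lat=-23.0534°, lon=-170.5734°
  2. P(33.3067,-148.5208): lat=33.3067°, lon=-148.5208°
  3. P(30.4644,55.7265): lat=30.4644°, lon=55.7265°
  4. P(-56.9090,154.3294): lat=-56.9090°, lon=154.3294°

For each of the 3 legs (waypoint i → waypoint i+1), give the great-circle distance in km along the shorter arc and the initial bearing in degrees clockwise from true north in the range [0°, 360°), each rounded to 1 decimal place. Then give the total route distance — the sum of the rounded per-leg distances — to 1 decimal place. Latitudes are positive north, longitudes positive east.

Leg 1: φ1=-0.4023577, φ2=0.5813116, Δφ=0.9836693, Δλ=0.3848905 rad; a=sin²(Δφ/2)+cosφ1·cosφ2·sin²(Δλ/2)=0.2511444993; c=2·atan2(√a, √(1-a))=1.049838649; dist=6371·c=6688.522 ≈ 6688.5 km; running total=6688.5 km
Leg 1 bearing: y=sinΔλ·cosφ2=0.31378614, x=cosφ1·sinφ2-sinφ1·cosφ2·cosΔλ=0.80859261; θ=atan2(y, x)=21.2095° ≈ 21.2°
Leg 2: φ1=0.5813116, φ2=0.5317041, Δφ=-0.0496075, Δλ=3.5647879 rad; a=sin²(Δφ/2)+cosφ1·cosφ2·sin²(Δλ/2)=0.6892044303; c=2·atan2(√a, √(1-a))=1.958873054; dist=6371·c=12479.980 ≈ 12480.0 km; running total=19168.5 km
Leg 2 bearing: y=sinΔλ·cosφ2=-0.35397976, x=cosφ1·sinφ2-sinφ1·cosφ2·cosΔλ=0.85528069; θ=atan2(y, x)=-22.4835° <0 so +360° → 337.5165° ≈ 337.5°
Leg 3: φ1=0.5317041, φ2=-0.9932494, Δφ=-1.5249535, Δλ=1.7209453 rad; a=sin²(Δφ/2)+cosφ1·cosφ2·sin²(Δλ/2)=0.7475818017; c=2·atan2(√a, √(1-a))=2.088819458; dist=6371·c=13307.869 ≈ 13307.9 km; running total=32476.4 km
Leg 3 bearing: y=sinΔλ·cosφ2=0.53982755, x=cosφ1·sinφ2-sinφ1·cosφ2·cosΔλ=-0.68073433; θ=atan2(y, x)=141.5853° ≈ 141.6°

Leg 1: dist=6688.5 km, bearing=21.2°
Leg 2: dist=12480.0 km, bearing=337.5°
Leg 3: dist=13307.9 km, bearing=141.6°
Total: 32476.4 km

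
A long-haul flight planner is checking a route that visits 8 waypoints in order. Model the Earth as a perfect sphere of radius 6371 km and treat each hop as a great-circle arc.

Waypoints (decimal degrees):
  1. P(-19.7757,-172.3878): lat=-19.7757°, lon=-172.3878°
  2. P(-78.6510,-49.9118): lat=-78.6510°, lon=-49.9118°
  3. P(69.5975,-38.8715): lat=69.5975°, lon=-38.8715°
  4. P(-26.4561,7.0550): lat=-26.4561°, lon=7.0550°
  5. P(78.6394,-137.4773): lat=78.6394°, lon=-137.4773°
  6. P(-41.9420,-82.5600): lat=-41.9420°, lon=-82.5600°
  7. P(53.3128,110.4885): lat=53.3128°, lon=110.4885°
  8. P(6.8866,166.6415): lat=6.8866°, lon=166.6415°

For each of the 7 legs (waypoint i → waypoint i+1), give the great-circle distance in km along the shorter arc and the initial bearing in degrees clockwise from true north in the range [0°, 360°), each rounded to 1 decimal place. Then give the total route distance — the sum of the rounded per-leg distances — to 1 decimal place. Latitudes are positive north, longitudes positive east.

Leg 1: φ1=-0.3451511, φ2=-1.3727189, Δφ=-1.0275678, Δλ=2.1376095 rad; a=sin²(Δφ/2)+cosφ1·cosφ2·sin²(Δλ/2)=0.3838540335; c=2·atan2(√a, √(1-a))=1.336362915; dist=6371·c=8513.968 ≈ 8514.0 km; running total=8514.0 km
Leg 1 bearing: y=sinΔλ·cosφ2=0.16601081, x=cosφ1·sinφ2-sinφ1·cosφ2·cosΔλ=-0.95837408; θ=atan2(y, x)=170.1727° ≈ 170.2°
Leg 2: φ1=-1.3727189, φ2=1.2147055, Δφ=2.5874244, Δλ=0.1926896 rad; a=sin²(Δφ/2)+cosφ1·cosφ2·sin²(Δλ/2)=0.9258040392; c=2·atan2(√a, √(1-a))=2.589841822; dist=6371·c=16499.882 ≈ 16499.9 km; running total=25013.9 km
Leg 2 bearing: y=sinΔλ·cosφ2=0.06675917, x=cosφ1·sinφ2-sinφ1·cosφ2·cosΔλ=0.51991047; θ=atan2(y, x)=7.3170° ≈ 7.3°
Leg 3: φ1=1.2147055, φ2=-0.4617461, Δφ=-1.6764516, Δλ=0.8015686 rad; a=sin²(Δφ/2)+cosφ1·cosφ2·sin²(Δλ/2)=0.6002347746; c=2·atan2(√a, √(1-a))=1.772633503; dist=6371·c=11293.448 ≈ 11293.4 km; running total=36307.3 km
Leg 3 bearing: y=sinΔλ·cosφ2=0.64320931, x=cosφ1·sinφ2-sinφ1·cosφ2·cosΔλ=-0.73898155; θ=atan2(y, x)=138.9637° ≈ 139.0°
Leg 4: φ1=-0.4617461, φ2=1.3725165, Δφ=1.8342625, Δλ=-2.5225645 rad; a=sin²(Δφ/2)+cosφ1·cosφ2·sin²(Δλ/2)=0.7902067555; c=2·atan2(√a, √(1-a))=2.190032724; dist=6371·c=13952.698 ≈ 13952.7 km; running total=50260.0 km
Leg 4 bearing: y=sinΔλ·cosφ2=-0.11429830, x=cosφ1·sinφ2-sinφ1·cosφ2·cosΔλ=0.80626054; θ=atan2(y, x)=-8.0687° <0 so +360° → 351.9313° ≈ 351.9°
Leg 5: φ1=1.3725165, φ2=-0.7320260, Δφ=-2.1045424, Δλ=0.9584877 rad; a=sin²(Δφ/2)+cosφ1·cosφ2·sin²(Δλ/2)=0.7855342822; c=2·atan2(√a, √(1-a))=2.178603288; dist=6371·c=13879.882 ≈ 13879.9 km; running total=64139.9 km
Leg 5 bearing: y=sinΔλ·cosφ2=0.60868671, x=cosφ1·sinφ2-sinφ1·cosφ2·cosΔλ=-0.55080050; θ=atan2(y, x)=132.1419° ≈ 132.1°
Leg 6: φ1=-0.7320260, φ2=0.9304839, Δφ=1.6625099, Δλ=3.3693319 rad; a=sin²(Δφ/2)+cosφ1·cosφ2·sin²(Δλ/2)=0.9844486160; c=2·atan2(√a, √(1-a))=2.891531264; dist=6371·c=18421.946 ≈ 18421.9 km; running total=82561.8 km
Leg 6 bearing: y=sinΔλ·cosφ2=-0.13488883, x=cosφ1·sinφ2-sinφ1·cosφ2·cosΔλ=0.20746845; θ=atan2(y, x)=-33.0305° <0 so +360° → 326.9695° ≈ 327.0°
Leg 7: φ1=0.9304839, φ2=0.1201938, Δφ=-0.8102900, Δλ=0.9800547 rad; a=sin²(Δφ/2)+cosφ1·cosφ2·sin²(Δλ/2)=0.2867421868; c=2·atan2(√a, √(1-a))=1.130159414; dist=6371·c=7200.246 ≈ 7200.2 km; running total=89762.0 km
Leg 7 bearing: y=sinΔλ·cosφ2=0.82453594, x=cosφ1·sinφ2-sinφ1·cosφ2·cosΔλ=-0.37178610; θ=atan2(y, x)=114.2708° ≈ 114.3°

Leg 1: dist=8514.0 km, bearing=170.2°
Leg 2: dist=16499.9 km, bearing=7.3°
Leg 3: dist=11293.4 km, bearing=139.0°
Leg 4: dist=13952.7 km, bearing=351.9°
Leg 5: dist=13879.9 km, bearing=132.1°
Leg 6: dist=18421.9 km, bearing=327.0°
Leg 7: dist=7200.2 km, bearing=114.3°
Total: 89762.0 km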